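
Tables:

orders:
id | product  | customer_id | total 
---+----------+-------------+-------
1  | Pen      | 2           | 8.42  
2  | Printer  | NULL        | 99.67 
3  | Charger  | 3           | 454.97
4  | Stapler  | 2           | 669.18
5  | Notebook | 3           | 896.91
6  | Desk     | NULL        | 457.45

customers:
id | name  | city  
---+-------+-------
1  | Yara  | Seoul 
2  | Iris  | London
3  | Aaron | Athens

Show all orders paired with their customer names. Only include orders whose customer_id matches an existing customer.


INNER JOIN keeps only orders rows whose customer_id matches an id in customers. Walk through each order:
  - order 1 (Pen): customer_id=2 -> matches Iris
  - order 2 (Printer): customer_id=NULL, no match -> dropped
  - order 3 (Charger): customer_id=3 -> matches Aaron
  - order 4 (Stapler): customer_id=2 -> matches Iris
  - order 5 (Notebook): customer_id=3 -> matches Aaron
  - order 6 (Desk): customer_id=NULL, no match -> dropped
So 2 of 6 rows are dropped.

SQL:
SELECT a.product, b.name AS customer
FROM orders a
INNER JOIN customers b ON a.customer_id = b.id

Result:
product  | customer
---------+---------
Pen      | Iris    
Charger  | Aaron   
Stapler  | Iris    
Notebook | Aaron   


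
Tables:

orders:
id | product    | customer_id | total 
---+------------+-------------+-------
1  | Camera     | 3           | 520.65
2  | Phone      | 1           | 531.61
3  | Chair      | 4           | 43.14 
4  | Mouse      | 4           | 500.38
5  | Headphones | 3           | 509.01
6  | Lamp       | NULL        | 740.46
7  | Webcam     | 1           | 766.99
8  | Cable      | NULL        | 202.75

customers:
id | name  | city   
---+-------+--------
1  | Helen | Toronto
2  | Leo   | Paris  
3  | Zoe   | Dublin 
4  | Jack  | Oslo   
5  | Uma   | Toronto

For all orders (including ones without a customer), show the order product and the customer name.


LEFT JOIN keeps every row from orders (the left table); where customer_id has no match in customers, the customer columns become NULL. Walk through each order:
  - order 1 (Camera): customer_id=3 -> matches Zoe
  - order 2 (Phone): customer_id=1 -> matches Helen
  - order 3 (Chair): customer_id=4 -> matches Jack
  - order 4 (Mouse): customer_id=4 -> matches Jack
  - order 5 (Headphones): customer_id=3 -> matches Zoe
  - order 6 (Lamp): customer_id=NULL, no match -> kept with NULL
  - order 7 (Webcam): customer_id=1 -> matches Helen
  - order 8 (Cable): customer_id=NULL, no match -> kept with NULL
All 8 rows appear; 2 have NULL customer.

SQL:
SELECT a.product, b.name AS customer
FROM orders a
LEFT JOIN customers b ON a.customer_id = b.id

Result:
product    | customer
-----------+---------
Camera     | Zoe     
Phone      | Helen   
Chair      | Jack    
Mouse      | Jack    
Headphones | Zoe     
Lamp       | NULL    
Webcam     | Helen   
Cable      | NULL    


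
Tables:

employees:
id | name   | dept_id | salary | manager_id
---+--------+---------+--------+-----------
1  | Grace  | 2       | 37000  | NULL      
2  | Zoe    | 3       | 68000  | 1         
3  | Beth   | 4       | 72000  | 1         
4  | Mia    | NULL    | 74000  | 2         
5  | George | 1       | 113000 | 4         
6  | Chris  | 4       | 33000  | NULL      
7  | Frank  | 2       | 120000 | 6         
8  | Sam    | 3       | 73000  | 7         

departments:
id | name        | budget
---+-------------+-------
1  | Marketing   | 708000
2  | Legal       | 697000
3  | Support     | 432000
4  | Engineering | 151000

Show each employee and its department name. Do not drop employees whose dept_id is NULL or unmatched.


LEFT JOIN keeps every row from employees (the left table); where dept_id has no match in departments, the department columns become NULL. Walk through each employee:
  - employee 1 (Grace): dept_id=2 -> matches Legal
  - employee 2 (Zoe): dept_id=3 -> matches Support
  - employee 3 (Beth): dept_id=4 -> matches Engineering
  - employee 4 (Mia): dept_id=NULL, no match -> kept with NULL
  - employee 5 (George): dept_id=1 -> matches Marketing
  - employee 6 (Chris): dept_id=4 -> matches Engineering
  - employee 7 (Frank): dept_id=2 -> matches Legal
  - employee 8 (Sam): dept_id=3 -> matches Support
All 8 rows appear; 1 has NULL department.

SQL:
SELECT a.name, b.name AS department
FROM employees a
LEFT JOIN departments b ON a.dept_id = b.id

Result:
name   | department 
-------+------------
Grace  | Legal      
Zoe    | Support    
Beth   | Engineering
Mia    | NULL       
George | Marketing  
Chris  | Engineering
Frank  | Legal      
Sam    | Support    


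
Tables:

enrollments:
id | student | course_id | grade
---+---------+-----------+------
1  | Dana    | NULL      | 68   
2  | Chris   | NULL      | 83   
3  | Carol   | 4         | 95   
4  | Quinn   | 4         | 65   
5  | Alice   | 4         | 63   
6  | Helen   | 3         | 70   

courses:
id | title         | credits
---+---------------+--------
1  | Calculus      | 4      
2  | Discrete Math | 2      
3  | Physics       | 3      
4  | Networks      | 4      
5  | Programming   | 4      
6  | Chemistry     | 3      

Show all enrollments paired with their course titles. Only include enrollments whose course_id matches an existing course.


INNER JOIN keeps only enrollments rows whose course_id matches an id in courses. Walk through each enrollment:
  - enrollment 1 (Dana): course_id=NULL, no match -> dropped
  - enrollment 2 (Chris): course_id=NULL, no match -> dropped
  - enrollment 3 (Carol): course_id=4 -> matches Networks
  - enrollment 4 (Quinn): course_id=4 -> matches Networks
  - enrollment 5 (Alice): course_id=4 -> matches Networks
  - enrollment 6 (Helen): course_id=3 -> matches Physics
So 2 of 6 rows are dropped.

SQL:
SELECT a.student, b.title AS course
FROM enrollments a
INNER JOIN courses b ON a.course_id = b.id

Result:
student | course  
--------+---------
Carol   | Networks
Quinn   | Networks
Alice   | Networks
Helen   | Physics 


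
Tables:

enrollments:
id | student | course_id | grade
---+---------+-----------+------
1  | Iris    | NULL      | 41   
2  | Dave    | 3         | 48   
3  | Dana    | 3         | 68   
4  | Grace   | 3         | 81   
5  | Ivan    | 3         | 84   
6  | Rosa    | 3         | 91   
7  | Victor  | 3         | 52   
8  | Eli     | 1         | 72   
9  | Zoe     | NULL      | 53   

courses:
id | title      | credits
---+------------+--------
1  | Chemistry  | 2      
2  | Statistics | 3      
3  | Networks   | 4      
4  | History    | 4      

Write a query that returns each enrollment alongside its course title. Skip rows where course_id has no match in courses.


INNER JOIN keeps only enrollments rows whose course_id matches an id in courses. Walk through each enrollment:
  - enrollment 1 (Iris): course_id=NULL, no match -> dropped
  - enrollment 2 (Dave): course_id=3 -> matches Networks
  - enrollment 3 (Dana): course_id=3 -> matches Networks
  - enrollment 4 (Grace): course_id=3 -> matches Networks
  - enrollment 5 (Ivan): course_id=3 -> matches Networks
  - enrollment 6 (Rosa): course_id=3 -> matches Networks
  - enrollment 7 (Victor): course_id=3 -> matches Networks
  - enrollment 8 (Eli): course_id=1 -> matches Chemistry
  - enrollment 9 (Zoe): course_id=NULL, no match -> dropped
So 2 of 9 rows are dropped.

SQL:
SELECT a.student, b.title AS course
FROM enrollments a
INNER JOIN courses b ON a.course_id = b.id

Result:
student | course   
--------+----------
Dave    | Networks 
Dana    | Networks 
Grace   | Networks 
Ivan    | Networks 
Rosa    | Networks 
Victor  | Networks 
Eli     | Chemistry


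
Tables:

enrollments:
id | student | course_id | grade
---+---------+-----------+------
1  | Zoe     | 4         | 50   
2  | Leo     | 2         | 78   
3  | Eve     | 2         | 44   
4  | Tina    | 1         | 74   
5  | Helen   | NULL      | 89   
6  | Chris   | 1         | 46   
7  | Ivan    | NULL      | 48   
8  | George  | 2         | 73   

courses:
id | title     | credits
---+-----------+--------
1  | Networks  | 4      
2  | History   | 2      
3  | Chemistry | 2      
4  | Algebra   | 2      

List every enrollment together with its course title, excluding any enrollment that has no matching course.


INNER JOIN keeps only enrollments rows whose course_id matches an id in courses. Walk through each enrollment:
  - enrollment 1 (Zoe): course_id=4 -> matches Algebra
  - enrollment 2 (Leo): course_id=2 -> matches History
  - enrollment 3 (Eve): course_id=2 -> matches History
  - enrollment 4 (Tina): course_id=1 -> matches Networks
  - enrollment 5 (Helen): course_id=NULL, no match -> dropped
  - enrollment 6 (Chris): course_id=1 -> matches Networks
  - enrollment 7 (Ivan): course_id=NULL, no match -> dropped
  - enrollment 8 (George): course_id=2 -> matches History
So 2 of 8 rows are dropped.

SQL:
SELECT a.student, b.title AS course
FROM enrollments a
INNER JOIN courses b ON a.course_id = b.id

Result:
student | course  
--------+---------
Zoe     | Algebra 
Leo     | History 
Eve     | History 
Tina    | Networks
Chris   | Networks
George  | History 


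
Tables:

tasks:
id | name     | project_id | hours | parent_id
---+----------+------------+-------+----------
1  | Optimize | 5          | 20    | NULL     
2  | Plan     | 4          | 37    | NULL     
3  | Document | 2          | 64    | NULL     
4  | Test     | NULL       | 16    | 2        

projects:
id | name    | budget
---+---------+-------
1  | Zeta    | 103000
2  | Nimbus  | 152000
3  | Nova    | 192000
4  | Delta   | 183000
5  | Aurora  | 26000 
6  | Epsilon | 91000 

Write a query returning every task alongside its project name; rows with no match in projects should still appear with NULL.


LEFT JOIN keeps every row from tasks (the left table); where project_id has no match in projects, the project columns become NULL. Walk through each task:
  - task 1 (Optimize): project_id=5 -> matches Aurora
  - task 2 (Plan): project_id=4 -> matches Delta
  - task 3 (Document): project_id=2 -> matches Nimbus
  - task 4 (Test): project_id=NULL, no match -> kept with NULL
All 4 rows appear; 1 has NULL project.

SQL:
SELECT a.name, b.name AS project
FROM tasks a
LEFT JOIN projects b ON a.project_id = b.id

Result:
name     | project
---------+--------
Optimize | Aurora 
Plan     | Delta  
Document | Nimbus 
Test     | NULL   


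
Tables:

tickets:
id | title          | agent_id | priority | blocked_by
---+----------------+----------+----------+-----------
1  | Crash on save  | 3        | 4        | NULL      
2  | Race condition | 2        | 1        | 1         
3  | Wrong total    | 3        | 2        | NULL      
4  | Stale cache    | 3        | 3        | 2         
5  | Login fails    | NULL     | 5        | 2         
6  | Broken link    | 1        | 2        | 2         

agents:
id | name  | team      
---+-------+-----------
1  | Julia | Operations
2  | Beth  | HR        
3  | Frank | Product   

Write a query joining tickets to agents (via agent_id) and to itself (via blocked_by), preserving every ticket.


Two LEFT JOINs from the same base table tickets: one to agents via agent_id, one to tickets itself via blocked_by. Both are LEFT so every ticket is preserved.
Match against agents:
  - ticket 1 (Crash on save): agent_id=3 -> matches Frank
  - ticket 2 (Race condition): agent_id=2 -> matches Beth
  - ticket 3 (Wrong total): agent_id=3 -> matches Frank
  - ticket 4 (Stale cache): agent_id=3 -> matches Frank
  - ticket 5 (Login fails): agent_id=NULL, no match -> kept with NULL
  - ticket 6 (Broken link): agent_id=1 -> matches Julia
Match against tickets (self):
  - ticket 1 (Crash on save): blocked_by=NULL -> NULL
  - ticket 2 (Race condition): blocked_by=1 -> Crash on save
  - ticket 3 (Wrong total): blocked_by=NULL -> NULL
  - ticket 4 (Stale cache): blocked_by=2 -> Race condition
  - ticket 5 (Login fails): blocked_by=2 -> Race condition
  - ticket 6 (Broken link): blocked_by=2 -> Race condition

SQL:
SELECT a.title, b.name AS agent, c.title AS blocked_by
FROM tickets a
LEFT JOIN agents b ON a.agent_id = b.id
LEFT JOIN tickets c ON a.blocked_by = c.id

Result:
title          | agent | blocked_by    
---------------+-------+---------------
Crash on save  | Frank | NULL          
Race condition | Beth  | Crash on save 
Wrong total    | Frank | NULL          
Stale cache    | Frank | Race condition
Login fails    | NULL  | Race condition
Broken link    | Julia | Race condition


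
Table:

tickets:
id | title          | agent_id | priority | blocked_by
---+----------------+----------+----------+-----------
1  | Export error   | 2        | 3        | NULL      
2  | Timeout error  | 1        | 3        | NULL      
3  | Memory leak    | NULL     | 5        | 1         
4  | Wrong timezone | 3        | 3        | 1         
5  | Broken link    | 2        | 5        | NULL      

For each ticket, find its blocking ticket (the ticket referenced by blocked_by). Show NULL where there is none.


This is a self-join: tickets is joined to a second copy of itself, matching each row's blocked_by to another row's id. Use LEFT JOIN so rows with blocked_by=NULL are kept.
  - ticket 1 (Export error): blocked_by=NULL -> NULL
  - ticket 2 (Timeout error): blocked_by=NULL -> NULL
  - ticket 3 (Memory leak): blocked_by=1 -> Export error
  - ticket 4 (Wrong timezone): blocked_by=1 -> Export error
  - ticket 5 (Broken link): blocked_by=NULL -> NULL

SQL:
SELECT a.title AS item, b.title AS blocked_by
FROM tickets a
LEFT JOIN tickets b ON a.blocked_by = b.id

Result:
item           | blocked_by  
---------------+-------------
Export error   | NULL        
Timeout error  | NULL        
Memory leak    | Export error
Wrong timezone | Export error
Broken link    | NULL        


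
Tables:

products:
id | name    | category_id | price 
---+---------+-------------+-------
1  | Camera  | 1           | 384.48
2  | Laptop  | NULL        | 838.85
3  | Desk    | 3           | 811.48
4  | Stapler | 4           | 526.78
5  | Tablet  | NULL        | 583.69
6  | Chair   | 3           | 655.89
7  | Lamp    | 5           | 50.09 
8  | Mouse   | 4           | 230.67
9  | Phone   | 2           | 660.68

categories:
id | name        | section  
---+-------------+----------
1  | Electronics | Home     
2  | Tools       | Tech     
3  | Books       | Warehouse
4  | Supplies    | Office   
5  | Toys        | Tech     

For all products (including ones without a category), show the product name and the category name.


LEFT JOIN keeps every row from products (the left table); where category_id has no match in categories, the category columns become NULL. Walk through each product:
  - product 1 (Camera): category_id=1 -> matches Electronics
  - product 2 (Laptop): category_id=NULL, no match -> kept with NULL
  - product 3 (Desk): category_id=3 -> matches Books
  - product 4 (Stapler): category_id=4 -> matches Supplies
  - product 5 (Tablet): category_id=NULL, no match -> kept with NULL
  - product 6 (Chair): category_id=3 -> matches Books
  - product 7 (Lamp): category_id=5 -> matches Toys
  - product 8 (Mouse): category_id=4 -> matches Supplies
  - product 9 (Phone): category_id=2 -> matches Tools
All 9 rows appear; 2 have NULL category.

SQL:
SELECT a.name, b.name AS category
FROM products a
LEFT JOIN categories b ON a.category_id = b.id

Result:
name    | category   
--------+------------
Camera  | Electronics
Laptop  | NULL       
Desk    | Books      
Stapler | Supplies   
Tablet  | NULL       
Chair   | Books      
Lamp    | Toys       
Mouse   | Supplies   
Phone   | Tools      


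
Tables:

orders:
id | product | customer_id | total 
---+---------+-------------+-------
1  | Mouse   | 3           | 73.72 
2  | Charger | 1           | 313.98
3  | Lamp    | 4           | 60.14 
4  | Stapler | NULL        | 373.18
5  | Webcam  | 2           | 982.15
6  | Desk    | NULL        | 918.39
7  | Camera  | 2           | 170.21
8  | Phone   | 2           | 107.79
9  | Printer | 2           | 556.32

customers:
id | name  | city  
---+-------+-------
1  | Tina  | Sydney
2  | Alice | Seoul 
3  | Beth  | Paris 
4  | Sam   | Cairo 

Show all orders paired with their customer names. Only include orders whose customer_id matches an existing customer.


INNER JOIN keeps only orders rows whose customer_id matches an id in customers. Walk through each order:
  - order 1 (Mouse): customer_id=3 -> matches Beth
  - order 2 (Charger): customer_id=1 -> matches Tina
  - order 3 (Lamp): customer_id=4 -> matches Sam
  - order 4 (Stapler): customer_id=NULL, no match -> dropped
  - order 5 (Webcam): customer_id=2 -> matches Alice
  - order 6 (Desk): customer_id=NULL, no match -> dropped
  - order 7 (Camera): customer_id=2 -> matches Alice
  - order 8 (Phone): customer_id=2 -> matches Alice
  - order 9 (Printer): customer_id=2 -> matches Alice
So 2 of 9 rows are dropped.

SQL:
SELECT a.product, b.name AS customer
FROM orders a
INNER JOIN customers b ON a.customer_id = b.id

Result:
product | customer
--------+---------
Mouse   | Beth    
Charger | Tina    
Lamp    | Sam     
Webcam  | Alice   
Camera  | Alice   
Phone   | Alice   
Printer | Alice   


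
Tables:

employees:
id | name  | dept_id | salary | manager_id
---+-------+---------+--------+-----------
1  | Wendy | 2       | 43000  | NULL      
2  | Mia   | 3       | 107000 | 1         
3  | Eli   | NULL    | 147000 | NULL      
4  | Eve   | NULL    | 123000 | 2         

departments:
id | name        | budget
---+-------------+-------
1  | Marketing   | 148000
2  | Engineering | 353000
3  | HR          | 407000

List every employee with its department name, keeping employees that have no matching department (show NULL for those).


LEFT JOIN keeps every row from employees (the left table); where dept_id has no match in departments, the department columns become NULL. Walk through each employee:
  - employee 1 (Wendy): dept_id=2 -> matches Engineering
  - employee 2 (Mia): dept_id=3 -> matches HR
  - employee 3 (Eli): dept_id=NULL, no match -> kept with NULL
  - employee 4 (Eve): dept_id=NULL, no match -> kept with NULL
All 4 rows appear; 2 have NULL department.

SQL:
SELECT a.name, b.name AS department
FROM employees a
LEFT JOIN departments b ON a.dept_id = b.id

Result:
name  | department 
------+------------
Wendy | Engineering
Mia   | HR         
Eli   | NULL       
Eve   | NULL       


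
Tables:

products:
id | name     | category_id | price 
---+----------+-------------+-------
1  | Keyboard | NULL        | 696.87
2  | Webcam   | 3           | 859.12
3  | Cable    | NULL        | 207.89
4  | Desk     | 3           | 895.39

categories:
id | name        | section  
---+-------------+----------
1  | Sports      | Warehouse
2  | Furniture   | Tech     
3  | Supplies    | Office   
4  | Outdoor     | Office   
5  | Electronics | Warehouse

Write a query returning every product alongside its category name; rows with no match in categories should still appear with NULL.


LEFT JOIN keeps every row from products (the left table); where category_id has no match in categories, the category columns become NULL. Walk through each product:
  - product 1 (Keyboard): category_id=NULL, no match -> kept with NULL
  - product 2 (Webcam): category_id=3 -> matches Supplies
  - product 3 (Cable): category_id=NULL, no match -> kept with NULL
  - product 4 (Desk): category_id=3 -> matches Supplies
All 4 rows appear; 2 have NULL category.

SQL:
SELECT a.name, b.name AS category
FROM products a
LEFT JOIN categories b ON a.category_id = b.id

Result:
name     | category
---------+---------
Keyboard | NULL    
Webcam   | Supplies
Cable    | NULL    
Desk     | Supplies


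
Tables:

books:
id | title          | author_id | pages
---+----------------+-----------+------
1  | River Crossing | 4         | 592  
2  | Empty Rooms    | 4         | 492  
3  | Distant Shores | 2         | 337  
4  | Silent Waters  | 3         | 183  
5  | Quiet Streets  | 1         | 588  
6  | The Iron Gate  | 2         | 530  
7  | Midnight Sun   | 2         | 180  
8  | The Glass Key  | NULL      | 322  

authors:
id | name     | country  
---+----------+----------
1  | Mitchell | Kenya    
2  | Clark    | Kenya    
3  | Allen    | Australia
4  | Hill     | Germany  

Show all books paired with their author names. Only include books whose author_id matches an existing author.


INNER JOIN keeps only books rows whose author_id matches an id in authors. Walk through each book:
  - book 1 (River Crossing): author_id=4 -> matches Hill
  - book 2 (Empty Rooms): author_id=4 -> matches Hill
  - book 3 (Distant Shores): author_id=2 -> matches Clark
  - book 4 (Silent Waters): author_id=3 -> matches Allen
  - book 5 (Quiet Streets): author_id=1 -> matches Mitchell
  - book 6 (The Iron Gate): author_id=2 -> matches Clark
  - book 7 (Midnight Sun): author_id=2 -> matches Clark
  - book 8 (The Glass Key): author_id=NULL, no match -> dropped
So 1 of 8 rows is dropped.

SQL:
SELECT a.title, b.name AS author
FROM books a
INNER JOIN authors b ON a.author_id = b.id

Result:
title          | author  
---------------+---------
River Crossing | Hill    
Empty Rooms    | Hill    
Distant Shores | Clark   
Silent Waters  | Allen   
Quiet Streets  | Mitchell
The Iron Gate  | Clark   
Midnight Sun   | Clark   


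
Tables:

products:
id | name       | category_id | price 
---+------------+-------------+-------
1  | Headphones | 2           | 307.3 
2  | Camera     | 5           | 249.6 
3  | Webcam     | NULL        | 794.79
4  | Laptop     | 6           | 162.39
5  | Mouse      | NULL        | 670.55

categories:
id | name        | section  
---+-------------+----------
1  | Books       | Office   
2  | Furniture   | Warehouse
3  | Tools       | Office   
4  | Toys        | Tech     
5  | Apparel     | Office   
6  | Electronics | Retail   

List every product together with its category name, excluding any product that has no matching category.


INNER JOIN keeps only products rows whose category_id matches an id in categories. Walk through each product:
  - product 1 (Headphones): category_id=2 -> matches Furniture
  - product 2 (Camera): category_id=5 -> matches Apparel
  - product 3 (Webcam): category_id=NULL, no match -> dropped
  - product 4 (Laptop): category_id=6 -> matches Electronics
  - product 5 (Mouse): category_id=NULL, no match -> dropped
So 2 of 5 rows are dropped.

SQL:
SELECT a.name, b.name AS category
FROM products a
INNER JOIN categories b ON a.category_id = b.id

Result:
name       | category   
-----------+------------
Headphones | Furniture  
Camera     | Apparel    
Laptop     | Electronics


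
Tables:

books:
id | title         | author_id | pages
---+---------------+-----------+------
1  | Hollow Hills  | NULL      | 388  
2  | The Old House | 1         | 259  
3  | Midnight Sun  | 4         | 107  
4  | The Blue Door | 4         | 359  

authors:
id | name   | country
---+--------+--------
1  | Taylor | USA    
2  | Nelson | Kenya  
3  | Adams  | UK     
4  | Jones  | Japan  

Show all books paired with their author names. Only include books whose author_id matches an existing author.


INNER JOIN keeps only books rows whose author_id matches an id in authors. Walk through each book:
  - book 1 (Hollow Hills): author_id=NULL, no match -> dropped
  - book 2 (The Old House): author_id=1 -> matches Taylor
  - book 3 (Midnight Sun): author_id=4 -> matches Jones
  - book 4 (The Blue Door): author_id=4 -> matches Jones
So 1 of 4 rows is dropped.

SQL:
SELECT a.title, b.name AS author
FROM books a
INNER JOIN authors b ON a.author_id = b.id

Result:
title         | author
--------------+-------
The Old House | Taylor
Midnight Sun  | Jones 
The Blue Door | Jones 


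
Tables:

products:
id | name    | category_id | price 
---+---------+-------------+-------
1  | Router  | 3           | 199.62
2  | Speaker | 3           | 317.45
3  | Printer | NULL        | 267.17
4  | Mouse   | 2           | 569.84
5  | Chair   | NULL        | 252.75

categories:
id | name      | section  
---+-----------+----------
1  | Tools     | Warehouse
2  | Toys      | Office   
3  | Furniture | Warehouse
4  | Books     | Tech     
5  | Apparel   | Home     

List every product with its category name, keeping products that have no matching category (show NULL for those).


LEFT JOIN keeps every row from products (the left table); where category_id has no match in categories, the category columns become NULL. Walk through each product:
  - product 1 (Router): category_id=3 -> matches Furniture
  - product 2 (Speaker): category_id=3 -> matches Furniture
  - product 3 (Printer): category_id=NULL, no match -> kept with NULL
  - product 4 (Mouse): category_id=2 -> matches Toys
  - product 5 (Chair): category_id=NULL, no match -> kept with NULL
All 5 rows appear; 2 have NULL category.

SQL:
SELECT a.name, b.name AS category
FROM products a
LEFT JOIN categories b ON a.category_id = b.id

Result:
name    | category 
--------+----------
Router  | Furniture
Speaker | Furniture
Printer | NULL     
Mouse   | Toys     
Chair   | NULL     


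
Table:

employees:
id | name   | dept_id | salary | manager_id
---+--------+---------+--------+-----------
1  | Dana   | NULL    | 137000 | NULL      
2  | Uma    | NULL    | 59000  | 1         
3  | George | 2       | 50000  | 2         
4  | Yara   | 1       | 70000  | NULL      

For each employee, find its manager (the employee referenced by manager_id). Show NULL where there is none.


This is a self-join: employees is joined to a second copy of itself, matching each row's manager_id to another row's id. Use LEFT JOIN so rows with manager_id=NULL are kept.
  - employee 1 (Dana): manager_id=NULL -> NULL
  - employee 2 (Uma): manager_id=1 -> Dana
  - employee 3 (George): manager_id=2 -> Uma
  - employee 4 (Yara): manager_id=NULL -> NULL

SQL:
SELECT a.name AS item, b.name AS manager
FROM employees a
LEFT JOIN employees b ON a.manager_id = b.id

Result:
item   | manager
-------+--------
Dana   | NULL   
Uma    | Dana   
George | Uma    
Yara   | NULL   


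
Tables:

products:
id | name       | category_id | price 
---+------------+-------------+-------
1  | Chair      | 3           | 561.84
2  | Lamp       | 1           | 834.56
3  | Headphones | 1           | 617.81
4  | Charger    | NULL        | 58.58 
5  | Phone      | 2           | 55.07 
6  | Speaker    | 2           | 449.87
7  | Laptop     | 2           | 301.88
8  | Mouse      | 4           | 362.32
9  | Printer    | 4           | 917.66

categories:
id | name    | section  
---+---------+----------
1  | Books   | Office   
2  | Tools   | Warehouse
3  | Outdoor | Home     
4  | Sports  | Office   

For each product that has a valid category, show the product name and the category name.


INNER JOIN keeps only products rows whose category_id matches an id in categories. Walk through each product:
  - product 1 (Chair): category_id=3 -> matches Outdoor
  - product 2 (Lamp): category_id=1 -> matches Books
  - product 3 (Headphones): category_id=1 -> matches Books
  - product 4 (Charger): category_id=NULL, no match -> dropped
  - product 5 (Phone): category_id=2 -> matches Tools
  - product 6 (Speaker): category_id=2 -> matches Tools
  - product 7 (Laptop): category_id=2 -> matches Tools
  - product 8 (Mouse): category_id=4 -> matches Sports
  - product 9 (Printer): category_id=4 -> matches Sports
So 1 of 9 rows is dropped.

SQL:
SELECT a.name, b.name AS category
FROM products a
INNER JOIN categories b ON a.category_id = b.id

Result:
name       | category
-----------+---------
Chair      | Outdoor 
Lamp       | Books   
Headphones | Books   
Phone      | Tools   
Speaker    | Tools   
Laptop     | Tools   
Mouse      | Sports  
Printer    | Sports  


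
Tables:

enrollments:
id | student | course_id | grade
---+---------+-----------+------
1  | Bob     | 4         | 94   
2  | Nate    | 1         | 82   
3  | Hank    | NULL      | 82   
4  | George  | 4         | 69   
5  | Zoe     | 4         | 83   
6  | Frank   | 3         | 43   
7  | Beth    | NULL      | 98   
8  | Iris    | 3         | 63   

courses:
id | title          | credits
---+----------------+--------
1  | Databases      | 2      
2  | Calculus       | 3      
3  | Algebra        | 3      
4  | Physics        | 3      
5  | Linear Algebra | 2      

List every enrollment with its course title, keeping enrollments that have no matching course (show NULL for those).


LEFT JOIN keeps every row from enrollments (the left table); where course_id has no match in courses, the course columns become NULL. Walk through each enrollment:
  - enrollment 1 (Bob): course_id=4 -> matches Physics
  - enrollment 2 (Nate): course_id=1 -> matches Databases
  - enrollment 3 (Hank): course_id=NULL, no match -> kept with NULL
  - enrollment 4 (George): course_id=4 -> matches Physics
  - enrollment 5 (Zoe): course_id=4 -> matches Physics
  - enrollment 6 (Frank): course_id=3 -> matches Algebra
  - enrollment 7 (Beth): course_id=NULL, no match -> kept with NULL
  - enrollment 8 (Iris): course_id=3 -> matches Algebra
All 8 rows appear; 2 have NULL course.

SQL:
SELECT a.student, b.title AS course
FROM enrollments a
LEFT JOIN courses b ON a.course_id = b.id

Result:
student | course   
--------+----------
Bob     | Physics  
Nate    | Databases
Hank    | NULL     
George  | Physics  
Zoe     | Physics  
Frank   | Algebra  
Beth    | NULL     
Iris    | Algebra  


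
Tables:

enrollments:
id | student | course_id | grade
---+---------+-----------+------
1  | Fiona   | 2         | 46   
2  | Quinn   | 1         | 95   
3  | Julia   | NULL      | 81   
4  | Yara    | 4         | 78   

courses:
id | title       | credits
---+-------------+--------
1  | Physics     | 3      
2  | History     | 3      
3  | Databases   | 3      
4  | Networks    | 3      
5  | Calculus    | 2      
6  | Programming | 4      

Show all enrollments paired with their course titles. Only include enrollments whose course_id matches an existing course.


INNER JOIN keeps only enrollments rows whose course_id matches an id in courses. Walk through each enrollment:
  - enrollment 1 (Fiona): course_id=2 -> matches History
  - enrollment 2 (Quinn): course_id=1 -> matches Physics
  - enrollment 3 (Julia): course_id=NULL, no match -> dropped
  - enrollment 4 (Yara): course_id=4 -> matches Networks
So 1 of 4 rows is dropped.

SQL:
SELECT a.student, b.title AS course
FROM enrollments a
INNER JOIN courses b ON a.course_id = b.id

Result:
student | course  
--------+---------
Fiona   | History 
Quinn   | Physics 
Yara    | Networks


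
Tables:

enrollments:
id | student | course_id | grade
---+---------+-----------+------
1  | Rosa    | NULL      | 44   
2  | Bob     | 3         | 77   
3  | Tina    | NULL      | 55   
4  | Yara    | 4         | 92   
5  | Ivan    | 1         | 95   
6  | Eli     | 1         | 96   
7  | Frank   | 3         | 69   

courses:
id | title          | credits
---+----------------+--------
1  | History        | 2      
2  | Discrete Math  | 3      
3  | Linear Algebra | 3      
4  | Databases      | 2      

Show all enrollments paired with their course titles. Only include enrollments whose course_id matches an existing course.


INNER JOIN keeps only enrollments rows whose course_id matches an id in courses. Walk through each enrollment:
  - enrollment 1 (Rosa): course_id=NULL, no match -> dropped
  - enrollment 2 (Bob): course_id=3 -> matches Linear Algebra
  - enrollment 3 (Tina): course_id=NULL, no match -> dropped
  - enrollment 4 (Yara): course_id=4 -> matches Databases
  - enrollment 5 (Ivan): course_id=1 -> matches History
  - enrollment 6 (Eli): course_id=1 -> matches History
  - enrollment 7 (Frank): course_id=3 -> matches Linear Algebra
So 2 of 7 rows are dropped.

SQL:
SELECT a.student, b.title AS course
FROM enrollments a
INNER JOIN courses b ON a.course_id = b.id

Result:
student | course        
--------+---------------
Bob     | Linear Algebra
Yara    | Databases     
Ivan    | History       
Eli     | History       
Frank   | Linear Algebra


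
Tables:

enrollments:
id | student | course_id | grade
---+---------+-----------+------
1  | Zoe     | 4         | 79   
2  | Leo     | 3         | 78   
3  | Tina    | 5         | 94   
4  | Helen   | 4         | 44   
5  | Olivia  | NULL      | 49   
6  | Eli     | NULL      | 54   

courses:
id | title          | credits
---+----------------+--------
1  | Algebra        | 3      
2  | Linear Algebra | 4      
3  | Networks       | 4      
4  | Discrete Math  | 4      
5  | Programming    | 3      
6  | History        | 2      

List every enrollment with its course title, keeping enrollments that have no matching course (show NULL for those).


LEFT JOIN keeps every row from enrollments (the left table); where course_id has no match in courses, the course columns become NULL. Walk through each enrollment:
  - enrollment 1 (Zoe): course_id=4 -> matches Discrete Math
  - enrollment 2 (Leo): course_id=3 -> matches Networks
  - enrollment 3 (Tina): course_id=5 -> matches Programming
  - enrollment 4 (Helen): course_id=4 -> matches Discrete Math
  - enrollment 5 (Olivia): course_id=NULL, no match -> kept with NULL
  - enrollment 6 (Eli): course_id=NULL, no match -> kept with NULL
All 6 rows appear; 2 have NULL course.

SQL:
SELECT a.student, b.title AS course
FROM enrollments a
LEFT JOIN courses b ON a.course_id = b.id

Result:
student | course       
--------+--------------
Zoe     | Discrete Math
Leo     | Networks     
Tina    | Programming  
Helen   | Discrete Math
Olivia  | NULL         
Eli     | NULL         


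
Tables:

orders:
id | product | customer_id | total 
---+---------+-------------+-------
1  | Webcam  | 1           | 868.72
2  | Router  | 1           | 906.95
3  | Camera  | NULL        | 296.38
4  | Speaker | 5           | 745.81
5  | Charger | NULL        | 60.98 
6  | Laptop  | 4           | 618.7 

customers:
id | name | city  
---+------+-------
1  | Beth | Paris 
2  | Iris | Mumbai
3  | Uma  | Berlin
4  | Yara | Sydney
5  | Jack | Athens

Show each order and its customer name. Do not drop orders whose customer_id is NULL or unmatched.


LEFT JOIN keeps every row from orders (the left table); where customer_id has no match in customers, the customer columns become NULL. Walk through each order:
  - order 1 (Webcam): customer_id=1 -> matches Beth
  - order 2 (Router): customer_id=1 -> matches Beth
  - order 3 (Camera): customer_id=NULL, no match -> kept with NULL
  - order 4 (Speaker): customer_id=5 -> matches Jack
  - order 5 (Charger): customer_id=NULL, no match -> kept with NULL
  - order 6 (Laptop): customer_id=4 -> matches Yara
All 6 rows appear; 2 have NULL customer.

SQL:
SELECT a.product, b.name AS customer
FROM orders a
LEFT JOIN customers b ON a.customer_id = b.id

Result:
product | customer
--------+---------
Webcam  | Beth    
Router  | Beth    
Camera  | NULL    
Speaker | Jack    
Charger | NULL    
Laptop  | Yara    


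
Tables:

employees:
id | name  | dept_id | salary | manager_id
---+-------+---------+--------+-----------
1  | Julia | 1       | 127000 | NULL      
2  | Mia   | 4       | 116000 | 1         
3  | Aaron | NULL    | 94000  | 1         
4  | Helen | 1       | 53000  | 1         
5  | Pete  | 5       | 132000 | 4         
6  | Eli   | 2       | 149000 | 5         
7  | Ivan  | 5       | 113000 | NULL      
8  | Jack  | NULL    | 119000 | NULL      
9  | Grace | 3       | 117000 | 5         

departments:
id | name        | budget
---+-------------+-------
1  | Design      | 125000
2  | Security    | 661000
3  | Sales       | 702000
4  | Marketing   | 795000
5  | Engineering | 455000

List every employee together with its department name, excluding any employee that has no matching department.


INNER JOIN keeps only employees rows whose dept_id matches an id in departments. Walk through each employee:
  - employee 1 (Julia): dept_id=1 -> matches Design
  - employee 2 (Mia): dept_id=4 -> matches Marketing
  - employee 3 (Aaron): dept_id=NULL, no match -> dropped
  - employee 4 (Helen): dept_id=1 -> matches Design
  - employee 5 (Pete): dept_id=5 -> matches Engineering
  - employee 6 (Eli): dept_id=2 -> matches Security
  - employee 7 (Ivan): dept_id=5 -> matches Engineering
  - employee 8 (Jack): dept_id=NULL, no match -> dropped
  - employee 9 (Grace): dept_id=3 -> matches Sales
So 2 of 9 rows are dropped.

SQL:
SELECT a.name, b.name AS department
FROM employees a
INNER JOIN departments b ON a.dept_id = b.id

Result:
name  | department 
------+------------
Julia | Design     
Mia   | Marketing  
Helen | Design     
Pete  | Engineering
Eli   | Security   
Ivan  | Engineering
Grace | Sales      


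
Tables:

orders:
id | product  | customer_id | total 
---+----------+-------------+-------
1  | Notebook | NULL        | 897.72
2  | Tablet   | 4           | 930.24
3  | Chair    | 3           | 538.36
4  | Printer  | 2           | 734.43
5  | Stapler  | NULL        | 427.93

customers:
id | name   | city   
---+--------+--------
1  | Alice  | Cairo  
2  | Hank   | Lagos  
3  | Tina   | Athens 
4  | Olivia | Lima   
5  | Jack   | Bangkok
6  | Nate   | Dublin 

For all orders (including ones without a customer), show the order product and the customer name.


LEFT JOIN keeps every row from orders (the left table); where customer_id has no match in customers, the customer columns become NULL. Walk through each order:
  - order 1 (Notebook): customer_id=NULL, no match -> kept with NULL
  - order 2 (Tablet): customer_id=4 -> matches Olivia
  - order 3 (Chair): customer_id=3 -> matches Tina
  - order 4 (Printer): customer_id=2 -> matches Hank
  - order 5 (Stapler): customer_id=NULL, no match -> kept with NULL
All 5 rows appear; 2 have NULL customer.

SQL:
SELECT a.product, b.name AS customer
FROM orders a
LEFT JOIN customers b ON a.customer_id = b.id

Result:
product  | customer
---------+---------
Notebook | NULL    
Tablet   | Olivia  
Chair    | Tina    
Printer  | Hank    
Stapler  | NULL    


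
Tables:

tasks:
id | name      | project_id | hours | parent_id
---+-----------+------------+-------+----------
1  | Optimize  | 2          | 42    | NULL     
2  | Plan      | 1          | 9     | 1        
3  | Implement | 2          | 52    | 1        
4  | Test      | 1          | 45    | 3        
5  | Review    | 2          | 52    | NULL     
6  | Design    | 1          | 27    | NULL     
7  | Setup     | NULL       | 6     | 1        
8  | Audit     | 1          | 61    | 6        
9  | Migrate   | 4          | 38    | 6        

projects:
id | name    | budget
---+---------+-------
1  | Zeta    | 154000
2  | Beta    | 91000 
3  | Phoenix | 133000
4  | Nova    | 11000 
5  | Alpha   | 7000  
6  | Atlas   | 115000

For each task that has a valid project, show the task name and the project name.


INNER JOIN keeps only tasks rows whose project_id matches an id in projects. Walk through each task:
  - task 1 (Optimize): project_id=2 -> matches Beta
  - task 2 (Plan): project_id=1 -> matches Zeta
  - task 3 (Implement): project_id=2 -> matches Beta
  - task 4 (Test): project_id=1 -> matches Zeta
  - task 5 (Review): project_id=2 -> matches Beta
  - task 6 (Design): project_id=1 -> matches Zeta
  - task 7 (Setup): project_id=NULL, no match -> dropped
  - task 8 (Audit): project_id=1 -> matches Zeta
  - task 9 (Migrate): project_id=4 -> matches Nova
So 1 of 9 rows is dropped.

SQL:
SELECT a.name, b.name AS project
FROM tasks a
INNER JOIN projects b ON a.project_id = b.id

Result:
name      | project
----------+--------
Optimize  | Beta   
Plan      | Zeta   
Implement | Beta   
Test      | Zeta   
Review    | Beta   
Design    | Zeta   
Audit     | Zeta   
Migrate   | Nova   


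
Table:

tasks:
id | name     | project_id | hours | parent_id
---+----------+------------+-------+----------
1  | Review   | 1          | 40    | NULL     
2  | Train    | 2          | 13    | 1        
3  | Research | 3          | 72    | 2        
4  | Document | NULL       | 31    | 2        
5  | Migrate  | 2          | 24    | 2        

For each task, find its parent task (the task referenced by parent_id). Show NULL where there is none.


This is a self-join: tasks is joined to a second copy of itself, matching each row's parent_id to another row's id. Use LEFT JOIN so rows with parent_id=NULL are kept.
  - task 1 (Review): parent_id=NULL -> NULL
  - task 2 (Train): parent_id=1 -> Review
  - task 3 (Research): parent_id=2 -> Train
  - task 4 (Document): parent_id=2 -> Train
  - task 5 (Migrate): parent_id=2 -> Train

SQL:
SELECT a.name AS item, b.name AS parent
FROM tasks a
LEFT JOIN tasks b ON a.parent_id = b.id

Result:
item     | parent
---------+-------
Review   | NULL  
Train    | Review
Research | Train 
Document | Train 
Migrate  | Train 
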